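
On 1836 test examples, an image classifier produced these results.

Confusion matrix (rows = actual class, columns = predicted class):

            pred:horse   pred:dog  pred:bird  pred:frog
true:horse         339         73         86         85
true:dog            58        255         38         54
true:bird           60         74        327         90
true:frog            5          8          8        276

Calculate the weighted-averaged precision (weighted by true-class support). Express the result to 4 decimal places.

0.6724

Per-class precision (TP/(TP+FP)):
  horse: TP=339, FP=58+60+5=123 → 339/462 = 0.73377
  dog: TP=255, FP=73+74+8=155 → 255/410 = 0.62195
  bird: TP=327, FP=86+38+8=132 → 327/459 = 0.71242
  frog: TP=276, FP=85+54+90=229 → 276/505 = 0.54653
Weighted-precision = Σ (supportᵢ/N)·precisionᵢ with N=1836: (583/1836)·0.73377 + (405/1836)·0.62195 + (551/1836)·0.71242 + (297/1836)·0.54653 = 0.6724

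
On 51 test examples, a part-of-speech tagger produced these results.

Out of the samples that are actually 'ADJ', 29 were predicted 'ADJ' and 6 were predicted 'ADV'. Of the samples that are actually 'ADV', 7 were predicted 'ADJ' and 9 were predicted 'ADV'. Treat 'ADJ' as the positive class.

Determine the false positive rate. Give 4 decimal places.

0.4375

FPR = FP/(FP+TN) = 7/(7+9) = 0.4375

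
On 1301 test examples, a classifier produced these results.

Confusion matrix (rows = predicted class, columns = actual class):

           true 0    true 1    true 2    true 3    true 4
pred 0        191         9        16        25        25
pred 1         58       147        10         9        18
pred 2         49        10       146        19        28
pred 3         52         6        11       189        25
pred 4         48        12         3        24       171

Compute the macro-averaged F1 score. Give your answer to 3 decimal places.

0.654

Per-class F1 score (2·TP/(2·TP+FP+FN)):
  0: TP=191, FP=9+16+25+25=75, FN=58+49+52+48=207 → 382/664 = 0.5753
  1: TP=147, FP=58+10+9+18=95, FN=9+10+6+12=37 → 294/426 = 0.6901
  2: TP=146, FP=49+10+19+28=106, FN=16+10+11+3=40 → 292/438 = 0.6667
  3: TP=189, FP=52+6+11+25=94, FN=25+9+19+24=77 → 378/549 = 0.6885
  4: TP=171, FP=48+12+3+24=87, FN=25+18+28+25=96 → 342/525 = 0.6514
Macro-F1 score = mean = (0.5753 + 0.6901 + 0.6667 + 0.6885 + 0.6514) / 5 = 0.654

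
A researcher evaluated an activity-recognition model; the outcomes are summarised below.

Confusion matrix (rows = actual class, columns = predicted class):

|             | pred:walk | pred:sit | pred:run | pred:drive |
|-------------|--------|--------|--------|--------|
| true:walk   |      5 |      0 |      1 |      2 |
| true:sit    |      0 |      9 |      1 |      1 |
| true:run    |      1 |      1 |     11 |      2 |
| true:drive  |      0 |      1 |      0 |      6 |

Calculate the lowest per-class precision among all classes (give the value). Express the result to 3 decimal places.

0.545

Per-class precision (TP/(TP+FP)):
  walk: TP=5, FP=0+1+0=1 → 5/6 = 0.8333
  sit: TP=9, FP=0+1+1=2 → 9/11 = 0.8182
  run: TP=11, FP=1+1+0=2 → 11/13 = 0.8462
  drive: TP=6, FP=2+1+2=5 → 6/11 = 0.5455
Lowest is class 'drive' with precision = 0.545.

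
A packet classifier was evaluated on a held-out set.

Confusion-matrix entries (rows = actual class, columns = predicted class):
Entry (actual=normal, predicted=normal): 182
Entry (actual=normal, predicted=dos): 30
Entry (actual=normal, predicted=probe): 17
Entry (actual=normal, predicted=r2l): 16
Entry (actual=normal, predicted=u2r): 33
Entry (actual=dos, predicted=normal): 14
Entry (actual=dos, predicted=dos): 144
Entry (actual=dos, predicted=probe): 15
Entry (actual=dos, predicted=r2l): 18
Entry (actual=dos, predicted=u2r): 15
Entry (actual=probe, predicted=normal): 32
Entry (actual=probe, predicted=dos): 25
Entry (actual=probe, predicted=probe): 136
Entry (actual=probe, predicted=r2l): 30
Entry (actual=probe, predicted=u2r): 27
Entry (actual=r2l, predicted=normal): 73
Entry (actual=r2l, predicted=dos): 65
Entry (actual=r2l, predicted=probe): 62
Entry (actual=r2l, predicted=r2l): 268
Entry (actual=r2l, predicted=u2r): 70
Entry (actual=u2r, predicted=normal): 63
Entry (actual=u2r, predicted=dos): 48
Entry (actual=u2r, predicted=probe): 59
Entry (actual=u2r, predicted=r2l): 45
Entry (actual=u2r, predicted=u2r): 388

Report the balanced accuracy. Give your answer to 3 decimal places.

0.608

Balanced accuracy = mean of per-class recall.
  normal: recall = 182/278 = 0.6547
  dos: recall = 144/206 = 0.6990
  probe: recall = 136/250 = 0.5440
  r2l: recall = 268/538 = 0.4981
  u2r: recall = 388/603 = 0.6434
Mean = (0.6547 + 0.6990 + 0.5440 + 0.4981 + 0.6434) / 5 = 0.608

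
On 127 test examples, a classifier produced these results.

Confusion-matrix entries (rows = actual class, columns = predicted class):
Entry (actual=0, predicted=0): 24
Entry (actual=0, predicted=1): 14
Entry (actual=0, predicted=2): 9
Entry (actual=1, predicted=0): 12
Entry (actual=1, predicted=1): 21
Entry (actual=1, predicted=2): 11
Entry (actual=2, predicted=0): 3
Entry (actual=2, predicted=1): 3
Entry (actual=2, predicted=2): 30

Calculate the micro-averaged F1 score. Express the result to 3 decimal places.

0.591

Micro-averaging pools counts across classes: ΣTP=75, ΣFP=52, ΣFN=52.
Micro-F1 score = 2·TP/(2·TP+FP+FN) on pooled counts = 0.591 (equals overall accuracy in single-label multiclass).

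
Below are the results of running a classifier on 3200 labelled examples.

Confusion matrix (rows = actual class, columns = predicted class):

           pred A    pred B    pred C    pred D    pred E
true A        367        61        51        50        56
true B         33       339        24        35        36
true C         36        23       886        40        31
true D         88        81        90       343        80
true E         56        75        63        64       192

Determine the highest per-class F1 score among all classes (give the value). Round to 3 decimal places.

Per-class F1 score (2·TP/(2·TP+FP+FN)):
  A: TP=367, FP=33+36+88+56=213, FN=61+51+50+56=218 → 734/1165 = 0.6300
  B: TP=339, FP=61+23+81+75=240, FN=33+24+35+36=128 → 678/1046 = 0.6482
  C: TP=886, FP=51+24+90+63=228, FN=36+23+40+31=130 → 1772/2130 = 0.8319
  D: TP=343, FP=50+35+40+64=189, FN=88+81+90+80=339 → 686/1214 = 0.5651
  E: TP=192, FP=56+36+31+80=203, FN=56+75+63+64=258 → 384/845 = 0.4544
Highest is class 'C' with F1 score = 0.832.

0.832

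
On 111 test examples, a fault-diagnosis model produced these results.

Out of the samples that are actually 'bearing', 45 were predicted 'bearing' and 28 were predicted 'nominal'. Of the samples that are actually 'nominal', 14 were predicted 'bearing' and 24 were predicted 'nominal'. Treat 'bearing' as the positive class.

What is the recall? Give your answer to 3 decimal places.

Recall = TP/(TP+FN) = 45/(45+28) = 45/73 = 0.616

0.616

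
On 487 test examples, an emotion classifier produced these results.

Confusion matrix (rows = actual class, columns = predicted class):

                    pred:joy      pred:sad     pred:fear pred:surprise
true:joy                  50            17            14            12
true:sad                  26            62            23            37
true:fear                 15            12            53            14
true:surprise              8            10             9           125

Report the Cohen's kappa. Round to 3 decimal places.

Observed agreement pₒ = trace/N = 290/487 = 0.5955
Expected agreement pₑ = Σ (rowᵢ·colᵢ)/N² = (93·99 + 148·101 + 94·99 + 152·188)/487² = 0.2616
κ = (pₒ − pₑ)/(1 − pₑ) = (0.5955 − 0.2616)/(1 − 0.2616) = 0.452

0.452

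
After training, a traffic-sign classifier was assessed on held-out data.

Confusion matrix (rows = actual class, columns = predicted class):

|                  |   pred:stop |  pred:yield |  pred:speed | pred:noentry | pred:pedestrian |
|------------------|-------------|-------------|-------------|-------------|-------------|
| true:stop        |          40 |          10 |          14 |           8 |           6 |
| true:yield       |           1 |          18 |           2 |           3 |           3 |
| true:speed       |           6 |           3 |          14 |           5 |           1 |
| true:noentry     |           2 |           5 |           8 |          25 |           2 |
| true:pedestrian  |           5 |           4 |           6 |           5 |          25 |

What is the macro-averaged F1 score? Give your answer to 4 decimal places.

Per-class F1 score (2·TP/(2·TP+FP+FN)):
  stop: TP=40, FP=1+6+2+5=14, FN=10+14+8+6=38 → 80/132 = 0.60606
  yield: TP=18, FP=10+3+5+4=22, FN=1+2+3+3=9 → 36/67 = 0.53731
  speed: TP=14, FP=14+2+8+6=30, FN=6+3+5+1=15 → 28/73 = 0.38356
  noentry: TP=25, FP=8+3+5+5=21, FN=2+5+8+2=17 → 50/88 = 0.56818
  pedestrian: TP=25, FP=6+3+1+2=12, FN=5+4+6+5=20 → 50/82 = 0.60976
Macro-F1 score = mean = (0.60606 + 0.53731 + 0.38356 + 0.56818 + 0.60976) / 5 = 0.5410

0.5410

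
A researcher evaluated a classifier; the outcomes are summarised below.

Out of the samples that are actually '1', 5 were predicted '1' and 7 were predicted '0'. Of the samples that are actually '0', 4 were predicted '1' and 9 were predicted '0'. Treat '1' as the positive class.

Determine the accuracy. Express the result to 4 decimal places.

Accuracy = (TP+TN)/N = (5+9)/25 = 0.5600

0.5600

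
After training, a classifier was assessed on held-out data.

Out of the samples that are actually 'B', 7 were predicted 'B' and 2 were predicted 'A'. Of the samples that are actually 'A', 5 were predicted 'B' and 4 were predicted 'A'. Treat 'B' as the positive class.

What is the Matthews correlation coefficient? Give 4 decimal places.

MCC = (TP·TN − FP·FN) / √((TP+FP)(TP+FN)(TN+FP)(TN+FN))
Numerator = 7·4 − 5·2 = 18
Denominator = √(12·9·9·6) = √5832 = 76.3675
MCC = 18 / 76.3675 = 0.2357

0.2357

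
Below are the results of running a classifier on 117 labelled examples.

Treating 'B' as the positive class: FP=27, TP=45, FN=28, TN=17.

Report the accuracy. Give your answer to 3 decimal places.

0.530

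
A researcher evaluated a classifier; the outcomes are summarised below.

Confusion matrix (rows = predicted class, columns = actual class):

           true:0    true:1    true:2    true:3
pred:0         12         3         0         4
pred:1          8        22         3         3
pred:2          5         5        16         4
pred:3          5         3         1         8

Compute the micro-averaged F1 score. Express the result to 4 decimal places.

0.5686

Micro-averaging pools counts across classes: ΣTP=58, ΣFP=44, ΣFN=44.
Micro-F1 score = 2·TP/(2·TP+FP+FN) on pooled counts = 0.5686 (equals overall accuracy in single-label multiclass).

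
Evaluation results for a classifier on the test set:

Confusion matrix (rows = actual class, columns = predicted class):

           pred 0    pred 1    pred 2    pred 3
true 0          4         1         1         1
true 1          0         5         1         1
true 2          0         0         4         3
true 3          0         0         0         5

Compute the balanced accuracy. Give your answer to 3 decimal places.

Balanced accuracy = mean of per-class recall.
  0: recall = 4/7 = 0.5714
  1: recall = 5/7 = 0.7143
  2: recall = 4/7 = 0.5714
  3: recall = 5/5 = 1.0000
Mean = (0.5714 + 0.7143 + 0.5714 + 1.0000) / 4 = 0.714

0.714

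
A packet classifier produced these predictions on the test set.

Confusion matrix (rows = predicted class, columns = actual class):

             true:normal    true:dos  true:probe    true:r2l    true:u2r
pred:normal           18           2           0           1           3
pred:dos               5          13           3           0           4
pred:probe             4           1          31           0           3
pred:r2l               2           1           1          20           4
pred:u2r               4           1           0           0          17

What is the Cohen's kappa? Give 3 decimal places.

Observed agreement pₒ = trace/N = 99/138 = 0.7174
Expected agreement pₑ = Σ (rowᵢ·colᵢ)/N² = (33·24 + 18·25 + 35·39 + 21·28 + 31·22)/138² = 0.2036
κ = (pₒ − pₑ)/(1 − pₑ) = (0.7174 − 0.2036)/(1 − 0.2036) = 0.645

0.645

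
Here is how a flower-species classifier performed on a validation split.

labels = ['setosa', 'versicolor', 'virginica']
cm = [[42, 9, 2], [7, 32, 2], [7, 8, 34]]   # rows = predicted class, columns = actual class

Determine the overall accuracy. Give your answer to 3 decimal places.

Accuracy = trace / total = (42+32+34=108) / 143 = 108/143 = 0.755

0.755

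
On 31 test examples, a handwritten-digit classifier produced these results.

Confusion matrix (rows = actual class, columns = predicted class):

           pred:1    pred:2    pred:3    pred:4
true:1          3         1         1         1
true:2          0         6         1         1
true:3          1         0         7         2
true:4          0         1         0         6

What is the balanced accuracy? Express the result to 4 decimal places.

Balanced accuracy = mean of per-class recall.
  1: recall = 3/6 = 0.50000
  2: recall = 6/8 = 0.75000
  3: recall = 7/10 = 0.70000
  4: recall = 6/7 = 0.85714
Mean = (0.50000 + 0.75000 + 0.70000 + 0.85714) / 4 = 0.7018

0.7018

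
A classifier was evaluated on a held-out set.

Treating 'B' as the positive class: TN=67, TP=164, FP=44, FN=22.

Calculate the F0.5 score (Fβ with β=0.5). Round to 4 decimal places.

Fβ = (1+β²)·TP / ((1+β²)·TP + β²·FN + FP), with β²=1/4
= 1.25·164 / (1.25·164 + 0.25·22 + 44) = 0.8055

0.8055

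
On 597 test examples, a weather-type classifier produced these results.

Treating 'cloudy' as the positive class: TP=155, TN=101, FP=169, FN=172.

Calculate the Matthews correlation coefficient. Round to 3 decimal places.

-0.152

MCC = (TP·TN − FP·FN) / √((TP+FP)(TP+FN)(TN+FP)(TN+FN))
Numerator = 155·101 − 169·172 = -13413
Denominator = √(324·327·270·273) = √7809427080 = 88370.9629
MCC = -13413 / 88370.9629 = -0.152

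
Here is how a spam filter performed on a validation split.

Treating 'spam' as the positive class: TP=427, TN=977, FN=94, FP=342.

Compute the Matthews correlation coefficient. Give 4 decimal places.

MCC = (TP·TN − FP·FN) / √((TP+FP)(TP+FN)(TN+FP)(TN+FN))
Numerator = 427·977 − 342·94 = 385031
Denominator = √(769·521·1319·1071) = √565976409201 = 752314.0363
MCC = 385031 / 752314.0363 = 0.5118

0.5118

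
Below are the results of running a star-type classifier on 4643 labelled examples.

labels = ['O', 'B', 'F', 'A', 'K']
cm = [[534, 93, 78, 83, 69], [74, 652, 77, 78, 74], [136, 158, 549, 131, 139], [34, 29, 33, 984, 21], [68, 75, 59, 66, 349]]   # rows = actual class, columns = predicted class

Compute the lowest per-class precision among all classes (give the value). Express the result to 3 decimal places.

0.535

Per-class precision (TP/(TP+FP)):
  O: TP=534, FP=74+136+34+68=312 → 534/846 = 0.6312
  B: TP=652, FP=93+158+29+75=355 → 652/1007 = 0.6475
  F: TP=549, FP=78+77+33+59=247 → 549/796 = 0.6897
  A: TP=984, FP=83+78+131+66=358 → 984/1342 = 0.7332
  K: TP=349, FP=69+74+139+21=303 → 349/652 = 0.5353
Lowest is class 'K' with precision = 0.535.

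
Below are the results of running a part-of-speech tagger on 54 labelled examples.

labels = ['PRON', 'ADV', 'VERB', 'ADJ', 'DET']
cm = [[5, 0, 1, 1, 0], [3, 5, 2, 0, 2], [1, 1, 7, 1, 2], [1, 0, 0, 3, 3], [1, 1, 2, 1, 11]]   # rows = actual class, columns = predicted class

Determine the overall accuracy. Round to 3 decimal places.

Accuracy = trace / total = (5+5+7+3+11=31) / 54 = 31/54 = 0.574

0.574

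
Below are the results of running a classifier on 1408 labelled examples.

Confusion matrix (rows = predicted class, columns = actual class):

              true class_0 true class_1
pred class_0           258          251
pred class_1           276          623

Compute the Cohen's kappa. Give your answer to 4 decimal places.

0.1978

Observed agreement pₒ = trace/N = 881/1408 = 0.62571
Expected agreement pₑ = Σ (rowᵢ·colᵢ)/N² = (534·509 + 874·899)/1408² = 0.53344
κ = (pₒ − pₑ)/(1 − pₑ) = (0.62571 − 0.53344)/(1 − 0.53344) = 0.1978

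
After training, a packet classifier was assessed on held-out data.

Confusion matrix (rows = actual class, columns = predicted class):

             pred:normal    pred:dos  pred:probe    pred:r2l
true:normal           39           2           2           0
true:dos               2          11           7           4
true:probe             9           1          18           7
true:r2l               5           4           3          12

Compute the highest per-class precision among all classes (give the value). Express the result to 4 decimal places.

0.7091

Per-class precision (TP/(TP+FP)):
  normal: TP=39, FP=2+9+5=16 → 39/55 = 0.70909
  dos: TP=11, FP=2+1+4=7 → 11/18 = 0.61111
  probe: TP=18, FP=2+7+3=12 → 18/30 = 0.60000
  r2l: TP=12, FP=0+4+7=11 → 12/23 = 0.52174
Highest is class 'normal' with precision = 0.7091.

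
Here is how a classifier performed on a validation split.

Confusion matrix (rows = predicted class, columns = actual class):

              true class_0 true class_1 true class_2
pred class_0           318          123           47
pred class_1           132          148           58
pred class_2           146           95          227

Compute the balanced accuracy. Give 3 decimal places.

0.541

Balanced accuracy = mean of per-class recall.
  class_0: recall = 318/596 = 0.5336
  class_1: recall = 148/366 = 0.4044
  class_2: recall = 227/332 = 0.6837
Mean = (0.5336 + 0.4044 + 0.6837) / 3 = 0.541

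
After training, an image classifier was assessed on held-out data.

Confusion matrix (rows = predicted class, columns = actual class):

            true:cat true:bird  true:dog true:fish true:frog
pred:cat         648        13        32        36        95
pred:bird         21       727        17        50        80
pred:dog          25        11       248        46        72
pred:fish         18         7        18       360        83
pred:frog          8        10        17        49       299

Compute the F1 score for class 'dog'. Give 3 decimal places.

0.676

One-vs-rest for 'dog': TP = diagonal; FP = other classes predicted 'dog'; FN = 'dog' predicted as other.
F1 score = 2·TP/(2·TP+FP+FN).
dog: TP=248, FP=25+11+46+72=154, FN=32+17+18+17=84 → 496/734 = 0.6757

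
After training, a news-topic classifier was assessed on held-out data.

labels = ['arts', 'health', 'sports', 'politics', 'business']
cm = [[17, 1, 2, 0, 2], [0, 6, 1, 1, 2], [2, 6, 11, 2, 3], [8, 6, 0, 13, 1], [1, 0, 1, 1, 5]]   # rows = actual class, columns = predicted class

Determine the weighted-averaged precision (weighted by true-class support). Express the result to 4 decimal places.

Per-class precision (TP/(TP+FP)):
  arts: TP=17, FP=0+2+8+1=11 → 17/28 = 0.60714
  health: TP=6, FP=1+6+6+0=13 → 6/19 = 0.31579
  sports: TP=11, FP=2+1+0+1=4 → 11/15 = 0.73333
  politics: TP=13, FP=0+1+2+1=4 → 13/17 = 0.76471
  business: TP=5, FP=2+2+3+1=8 → 5/13 = 0.38462
Weighted-precision = Σ (supportᵢ/N)·precisionᵢ with N=92: (22/92)·0.60714 + (10/92)·0.31579 + (24/92)·0.73333 + (28/92)·0.76471 + (8/92)·0.38462 = 0.6370

0.6370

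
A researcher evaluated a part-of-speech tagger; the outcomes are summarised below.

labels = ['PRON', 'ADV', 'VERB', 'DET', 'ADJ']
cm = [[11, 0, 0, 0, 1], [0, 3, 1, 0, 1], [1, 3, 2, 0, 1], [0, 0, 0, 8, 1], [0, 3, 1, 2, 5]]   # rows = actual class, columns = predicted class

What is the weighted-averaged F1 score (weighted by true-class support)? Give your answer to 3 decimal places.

0.654

Per-class F1 score (2·TP/(2·TP+FP+FN)):
  PRON: TP=11, FP=0+1+0+0=1, FN=0+0+0+1=1 → 22/24 = 0.9167
  ADV: TP=3, FP=0+3+0+3=6, FN=0+1+0+1=2 → 6/14 = 0.4286
  VERB: TP=2, FP=0+1+0+1=2, FN=1+3+0+1=5 → 4/11 = 0.3636
  DET: TP=8, FP=0+0+0+2=2, FN=0+0+0+1=1 → 16/19 = 0.8421
  ADJ: TP=5, FP=1+1+1+1=4, FN=0+3+1+2=6 → 10/20 = 0.5000
Weighted-F1 score = Σ (supportᵢ/N)·F1 scoreᵢ with N=44: (12/44)·0.9167 + (5/44)·0.4286 + (7/44)·0.3636 + (9/44)·0.8421 + (11/44)·0.5000 = 0.654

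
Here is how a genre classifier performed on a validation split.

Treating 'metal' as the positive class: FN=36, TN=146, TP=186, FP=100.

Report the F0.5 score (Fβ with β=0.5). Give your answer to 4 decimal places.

0.6808

Fβ = (1+β²)·TP / ((1+β²)·TP + β²·FN + FP), with β²=1/4
= 1.25·186 / (1.25·186 + 0.25·36 + 100) = 0.6808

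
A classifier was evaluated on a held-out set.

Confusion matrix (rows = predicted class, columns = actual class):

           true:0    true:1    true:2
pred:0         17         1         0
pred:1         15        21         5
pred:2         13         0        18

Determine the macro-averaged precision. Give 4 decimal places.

0.6791

Per-class precision (TP/(TP+FP)):
  0: TP=17, FP=1+0=1 → 17/18 = 0.94444
  1: TP=21, FP=15+5=20 → 21/41 = 0.51220
  2: TP=18, FP=13+0=13 → 18/31 = 0.58065
Macro-precision = mean = (0.94444 + 0.51220 + 0.58065) / 3 = 0.6791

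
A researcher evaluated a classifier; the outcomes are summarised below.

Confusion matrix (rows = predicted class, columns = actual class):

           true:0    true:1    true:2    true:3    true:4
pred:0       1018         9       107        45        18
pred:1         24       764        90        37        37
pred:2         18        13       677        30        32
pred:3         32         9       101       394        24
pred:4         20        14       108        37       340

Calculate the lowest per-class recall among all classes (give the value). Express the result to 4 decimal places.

Per-class recall (TP/(TP+FN)):
  0: TP=1018, FN=24+18+32+20=94 → 1018/1112 = 0.91547
  1: TP=764, FN=9+13+9+14=45 → 764/809 = 0.94438
  2: TP=677, FN=107+90+101+108=406 → 677/1083 = 0.62512
  3: TP=394, FN=45+37+30+37=149 → 394/543 = 0.72560
  4: TP=340, FN=18+37+32+24=111 → 340/451 = 0.75388
Lowest is class '2' with recall = 0.6251.

0.6251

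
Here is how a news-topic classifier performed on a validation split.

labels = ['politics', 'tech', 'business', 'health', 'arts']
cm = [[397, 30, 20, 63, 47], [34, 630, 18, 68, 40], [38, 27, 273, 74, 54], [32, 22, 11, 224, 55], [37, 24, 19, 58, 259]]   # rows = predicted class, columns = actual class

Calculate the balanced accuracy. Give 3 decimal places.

0.685

Balanced accuracy = mean of per-class recall.
  politics: recall = 397/538 = 0.7379
  tech: recall = 630/733 = 0.8595
  business: recall = 273/341 = 0.8006
  health: recall = 224/487 = 0.4600
  arts: recall = 259/455 = 0.5692
Mean = (0.7379 + 0.8595 + 0.8006 + 0.4600 + 0.5692) / 5 = 0.685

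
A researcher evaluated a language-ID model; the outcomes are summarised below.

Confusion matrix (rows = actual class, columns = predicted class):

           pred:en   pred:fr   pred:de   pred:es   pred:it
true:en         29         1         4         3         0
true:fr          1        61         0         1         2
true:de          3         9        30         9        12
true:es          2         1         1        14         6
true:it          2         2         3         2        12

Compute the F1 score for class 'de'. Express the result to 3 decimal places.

0.594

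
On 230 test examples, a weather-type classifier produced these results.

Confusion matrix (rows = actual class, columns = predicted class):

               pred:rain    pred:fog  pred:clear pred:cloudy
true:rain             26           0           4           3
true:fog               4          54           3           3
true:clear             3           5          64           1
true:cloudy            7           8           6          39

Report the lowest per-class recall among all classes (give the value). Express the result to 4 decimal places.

Per-class recall (TP/(TP+FN)):
  rain: TP=26, FN=0+4+3=7 → 26/33 = 0.78788
  fog: TP=54, FN=4+3+3=10 → 54/64 = 0.84375
  clear: TP=64, FN=3+5+1=9 → 64/73 = 0.87671
  cloudy: TP=39, FN=7+8+6=21 → 39/60 = 0.65000
Lowest is class 'cloudy' with recall = 0.6500.

0.6500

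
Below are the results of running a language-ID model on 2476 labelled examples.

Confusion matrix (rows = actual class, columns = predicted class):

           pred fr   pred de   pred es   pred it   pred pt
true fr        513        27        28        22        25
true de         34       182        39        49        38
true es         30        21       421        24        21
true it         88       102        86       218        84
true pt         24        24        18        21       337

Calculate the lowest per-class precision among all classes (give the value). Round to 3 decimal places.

0.511

Per-class precision (TP/(TP+FP)):
  fr: TP=513, FP=34+30+88+24=176 → 513/689 = 0.7446
  de: TP=182, FP=27+21+102+24=174 → 182/356 = 0.5112
  es: TP=421, FP=28+39+86+18=171 → 421/592 = 0.7111
  it: TP=218, FP=22+49+24+21=116 → 218/334 = 0.6527
  pt: TP=337, FP=25+38+21+84=168 → 337/505 = 0.6673
Lowest is class 'de' with precision = 0.511.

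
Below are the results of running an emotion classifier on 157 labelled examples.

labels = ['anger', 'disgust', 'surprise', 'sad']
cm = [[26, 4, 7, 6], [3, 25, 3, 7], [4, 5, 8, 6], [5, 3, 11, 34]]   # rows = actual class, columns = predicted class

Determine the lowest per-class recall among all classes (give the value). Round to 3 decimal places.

0.348

Per-class recall (TP/(TP+FN)):
  anger: TP=26, FN=4+7+6=17 → 26/43 = 0.6047
  disgust: TP=25, FN=3+3+7=13 → 25/38 = 0.6579
  surprise: TP=8, FN=4+5+6=15 → 8/23 = 0.3478
  sad: TP=34, FN=5+3+11=19 → 34/53 = 0.6415
Lowest is class 'surprise' with recall = 0.348.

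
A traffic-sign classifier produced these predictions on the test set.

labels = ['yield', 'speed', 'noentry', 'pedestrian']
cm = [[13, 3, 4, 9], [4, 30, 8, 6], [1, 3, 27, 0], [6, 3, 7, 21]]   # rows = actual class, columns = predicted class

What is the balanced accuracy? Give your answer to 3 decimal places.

Balanced accuracy = mean of per-class recall.
  yield: recall = 13/29 = 0.4483
  speed: recall = 30/48 = 0.6250
  noentry: recall = 27/31 = 0.8710
  pedestrian: recall = 21/37 = 0.5676
Mean = (0.4483 + 0.6250 + 0.8710 + 0.5676) / 4 = 0.628

0.628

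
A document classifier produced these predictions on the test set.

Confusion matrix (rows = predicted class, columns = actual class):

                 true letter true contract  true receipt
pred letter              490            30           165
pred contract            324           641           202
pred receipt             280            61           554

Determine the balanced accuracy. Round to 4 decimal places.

0.6417

Balanced accuracy = mean of per-class recall.
  letter: recall = 490/1094 = 0.44790
  contract: recall = 641/732 = 0.87568
  receipt: recall = 554/921 = 0.60152
Mean = (0.44790 + 0.87568 + 0.60152) / 3 = 0.6417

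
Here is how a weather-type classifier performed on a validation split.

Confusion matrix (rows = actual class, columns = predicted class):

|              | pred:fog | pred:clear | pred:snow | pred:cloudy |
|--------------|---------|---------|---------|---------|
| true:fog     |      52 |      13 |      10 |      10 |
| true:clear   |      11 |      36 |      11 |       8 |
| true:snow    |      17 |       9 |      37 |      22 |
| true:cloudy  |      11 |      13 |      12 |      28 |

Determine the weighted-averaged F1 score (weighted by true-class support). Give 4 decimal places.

0.5088

Per-class F1 score (2·TP/(2·TP+FP+FN)):
  fog: TP=52, FP=11+17+11=39, FN=13+10+10=33 → 104/176 = 0.59091
  clear: TP=36, FP=13+9+13=35, FN=11+11+8=30 → 72/137 = 0.52555
  snow: TP=37, FP=10+11+12=33, FN=17+9+22=48 → 74/155 = 0.47742
  cloudy: TP=28, FP=10+8+22=40, FN=11+13+12=36 → 56/132 = 0.42424
Weighted-F1 score = Σ (supportᵢ/N)·F1 scoreᵢ with N=300: (85/300)·0.59091 + (66/300)·0.52555 + (85/300)·0.47742 + (64/300)·0.42424 = 0.5088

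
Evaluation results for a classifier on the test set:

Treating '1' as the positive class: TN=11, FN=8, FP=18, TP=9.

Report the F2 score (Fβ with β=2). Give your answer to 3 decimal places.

Fβ = (1+β²)·TP / ((1+β²)·TP + β²·FN + FP), with β²=4
= 5·9 / (5·9 + 4·8 + 18) = 0.474

0.474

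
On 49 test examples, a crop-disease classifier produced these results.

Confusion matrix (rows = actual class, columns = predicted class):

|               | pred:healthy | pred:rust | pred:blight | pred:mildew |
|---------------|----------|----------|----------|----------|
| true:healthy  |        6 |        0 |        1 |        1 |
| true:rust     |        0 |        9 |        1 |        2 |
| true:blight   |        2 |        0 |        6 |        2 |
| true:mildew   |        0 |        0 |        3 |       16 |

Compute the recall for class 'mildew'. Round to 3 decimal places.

0.842

Take TP from the diagonal, FP from the rest of the 'mildew' prediction marginal, FN from the rest of the 'mildew' actual marginal.
recall = TP/(TP+FN).
mildew: TP=16, FN=0+0+3=3 → 16/19 = 0.8421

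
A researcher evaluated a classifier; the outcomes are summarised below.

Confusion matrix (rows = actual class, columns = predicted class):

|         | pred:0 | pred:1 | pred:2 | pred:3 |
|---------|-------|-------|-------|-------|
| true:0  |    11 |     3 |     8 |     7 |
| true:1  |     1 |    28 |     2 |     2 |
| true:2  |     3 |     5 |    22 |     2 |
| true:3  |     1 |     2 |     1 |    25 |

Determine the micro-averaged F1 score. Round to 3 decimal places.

0.699

Micro-averaging pools counts across classes: ΣTP=86, ΣFP=37, ΣFN=37.
Micro-F1 score = 2·TP/(2·TP+FP+FN) on pooled counts = 0.699 (equals overall accuracy in single-label multiclass).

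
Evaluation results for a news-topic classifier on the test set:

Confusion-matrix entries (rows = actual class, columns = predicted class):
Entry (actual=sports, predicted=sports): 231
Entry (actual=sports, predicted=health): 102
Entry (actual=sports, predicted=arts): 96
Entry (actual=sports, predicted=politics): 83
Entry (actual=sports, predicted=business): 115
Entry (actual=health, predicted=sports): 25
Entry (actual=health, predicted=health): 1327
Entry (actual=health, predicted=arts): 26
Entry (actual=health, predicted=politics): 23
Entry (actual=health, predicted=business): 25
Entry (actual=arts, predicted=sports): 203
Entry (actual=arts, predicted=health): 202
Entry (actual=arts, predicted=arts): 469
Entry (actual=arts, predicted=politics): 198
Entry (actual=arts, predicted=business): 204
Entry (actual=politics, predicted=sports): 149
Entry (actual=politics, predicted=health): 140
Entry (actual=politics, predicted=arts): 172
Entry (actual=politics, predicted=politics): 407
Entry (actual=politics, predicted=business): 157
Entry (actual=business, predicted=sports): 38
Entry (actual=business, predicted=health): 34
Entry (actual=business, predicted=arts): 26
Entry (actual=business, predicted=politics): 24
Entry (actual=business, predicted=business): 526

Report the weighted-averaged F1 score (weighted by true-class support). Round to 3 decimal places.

Per-class F1 score (2·TP/(2·TP+FP+FN)):
  sports: TP=231, FP=25+203+149+38=415, FN=102+96+83+115=396 → 462/1273 = 0.3629
  health: TP=1327, FP=102+202+140+34=478, FN=25+26+23+25=99 → 2654/3231 = 0.8214
  arts: TP=469, FP=96+26+172+26=320, FN=203+202+198+204=807 → 938/2065 = 0.4542
  politics: TP=407, FP=83+23+198+24=328, FN=149+140+172+157=618 → 814/1760 = 0.4625
  business: TP=526, FP=115+25+204+157=501, FN=38+34+26+24=122 → 1052/1675 = 0.6281
Weighted-F1 score = Σ (supportᵢ/N)·F1 scoreᵢ with N=5002: (627/5002)·0.3629 + (1426/5002)·0.8214 + (1276/5002)·0.4542 + (1025/5002)·0.4625 + (648/5002)·0.6281 = 0.572

0.572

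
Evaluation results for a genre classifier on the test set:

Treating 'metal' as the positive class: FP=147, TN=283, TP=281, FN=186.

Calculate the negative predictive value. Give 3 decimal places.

NPV = TN/(TN+FN) = 283/(283+186) = 0.603

0.603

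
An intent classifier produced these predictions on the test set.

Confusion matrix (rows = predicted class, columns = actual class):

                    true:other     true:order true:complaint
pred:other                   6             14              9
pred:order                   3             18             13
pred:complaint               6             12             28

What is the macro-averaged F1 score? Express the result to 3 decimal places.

0.439

Per-class F1 score (2·TP/(2·TP+FP+FN)):
  other: TP=6, FP=14+9=23, FN=3+6=9 → 12/44 = 0.2727
  order: TP=18, FP=3+13=16, FN=14+12=26 → 36/78 = 0.4615
  complaint: TP=28, FP=6+12=18, FN=9+13=22 → 56/96 = 0.5833
Macro-F1 score = mean = (0.2727 + 0.4615 + 0.5833) / 3 = 0.439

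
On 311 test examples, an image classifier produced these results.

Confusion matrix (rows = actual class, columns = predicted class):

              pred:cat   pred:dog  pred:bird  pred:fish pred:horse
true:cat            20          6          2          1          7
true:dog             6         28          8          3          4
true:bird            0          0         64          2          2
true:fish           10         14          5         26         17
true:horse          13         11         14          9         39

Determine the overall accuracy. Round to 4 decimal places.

Accuracy = trace / total = (20+28+64+26+39=177) / 311 = 177/311 = 0.5691

0.5691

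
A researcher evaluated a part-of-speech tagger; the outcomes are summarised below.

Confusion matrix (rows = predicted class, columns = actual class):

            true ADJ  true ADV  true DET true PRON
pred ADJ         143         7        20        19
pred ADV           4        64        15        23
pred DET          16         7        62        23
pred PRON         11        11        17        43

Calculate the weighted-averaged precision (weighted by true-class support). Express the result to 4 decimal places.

0.6339

Per-class precision (TP/(TP+FP)):
  ADJ: TP=143, FP=7+20+19=46 → 143/189 = 0.75661
  ADV: TP=64, FP=4+15+23=42 → 64/106 = 0.60377
  DET: TP=62, FP=16+7+23=46 → 62/108 = 0.57407
  PRON: TP=43, FP=11+11+17=39 → 43/82 = 0.52439
Weighted-precision = Σ (supportᵢ/N)·precisionᵢ with N=485: (174/485)·0.75661 + (89/485)·0.60377 + (114/485)·0.57407 + (108/485)·0.52439 = 0.6339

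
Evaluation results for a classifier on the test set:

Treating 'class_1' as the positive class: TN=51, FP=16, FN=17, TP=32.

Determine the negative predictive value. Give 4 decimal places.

NPV = TN/(TN+FN) = 51/(51+17) = 0.7500

0.7500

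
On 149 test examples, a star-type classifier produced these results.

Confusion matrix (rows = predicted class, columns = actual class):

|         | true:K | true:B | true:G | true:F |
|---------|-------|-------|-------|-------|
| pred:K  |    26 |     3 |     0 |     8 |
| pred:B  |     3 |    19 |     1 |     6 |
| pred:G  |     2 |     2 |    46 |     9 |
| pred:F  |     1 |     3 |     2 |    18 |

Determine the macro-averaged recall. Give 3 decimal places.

0.724

Per-class recall (TP/(TP+FN)):
  K: TP=26, FN=3+2+1=6 → 26/32 = 0.8125
  B: TP=19, FN=3+2+3=8 → 19/27 = 0.7037
  G: TP=46, FN=0+1+2=3 → 46/49 = 0.9388
  F: TP=18, FN=8+6+9=23 → 18/41 = 0.4390
Macro-recall = mean = (0.8125 + 0.7037 + 0.9388 + 0.4390) / 4 = 0.724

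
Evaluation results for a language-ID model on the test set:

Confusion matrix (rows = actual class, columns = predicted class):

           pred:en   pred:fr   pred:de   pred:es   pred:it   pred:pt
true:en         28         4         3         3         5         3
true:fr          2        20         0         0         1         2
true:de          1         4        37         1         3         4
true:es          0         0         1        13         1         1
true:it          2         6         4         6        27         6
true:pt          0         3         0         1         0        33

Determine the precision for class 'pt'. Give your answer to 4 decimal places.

0.6735

Take TP from the diagonal, FP from the rest of the 'pt' prediction marginal, FN from the rest of the 'pt' actual marginal.
precision = TP/(TP+FP).
pt: TP=33, FP=3+2+4+1+6=16 → 33/49 = 0.67347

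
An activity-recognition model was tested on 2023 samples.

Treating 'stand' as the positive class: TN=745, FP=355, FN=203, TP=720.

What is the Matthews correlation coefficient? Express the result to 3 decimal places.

0.456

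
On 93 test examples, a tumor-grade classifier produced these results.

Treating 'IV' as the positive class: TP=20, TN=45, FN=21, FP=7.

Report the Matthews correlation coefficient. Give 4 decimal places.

0.3863

MCC = (TP·TN − FP·FN) / √((TP+FP)(TP+FN)(TN+FP)(TN+FN))
Numerator = 20·45 − 7·21 = 753
Denominator = √(27·41·52·66) = √3799224 = 1949.1598
MCC = 753 / 1949.1598 = 0.3863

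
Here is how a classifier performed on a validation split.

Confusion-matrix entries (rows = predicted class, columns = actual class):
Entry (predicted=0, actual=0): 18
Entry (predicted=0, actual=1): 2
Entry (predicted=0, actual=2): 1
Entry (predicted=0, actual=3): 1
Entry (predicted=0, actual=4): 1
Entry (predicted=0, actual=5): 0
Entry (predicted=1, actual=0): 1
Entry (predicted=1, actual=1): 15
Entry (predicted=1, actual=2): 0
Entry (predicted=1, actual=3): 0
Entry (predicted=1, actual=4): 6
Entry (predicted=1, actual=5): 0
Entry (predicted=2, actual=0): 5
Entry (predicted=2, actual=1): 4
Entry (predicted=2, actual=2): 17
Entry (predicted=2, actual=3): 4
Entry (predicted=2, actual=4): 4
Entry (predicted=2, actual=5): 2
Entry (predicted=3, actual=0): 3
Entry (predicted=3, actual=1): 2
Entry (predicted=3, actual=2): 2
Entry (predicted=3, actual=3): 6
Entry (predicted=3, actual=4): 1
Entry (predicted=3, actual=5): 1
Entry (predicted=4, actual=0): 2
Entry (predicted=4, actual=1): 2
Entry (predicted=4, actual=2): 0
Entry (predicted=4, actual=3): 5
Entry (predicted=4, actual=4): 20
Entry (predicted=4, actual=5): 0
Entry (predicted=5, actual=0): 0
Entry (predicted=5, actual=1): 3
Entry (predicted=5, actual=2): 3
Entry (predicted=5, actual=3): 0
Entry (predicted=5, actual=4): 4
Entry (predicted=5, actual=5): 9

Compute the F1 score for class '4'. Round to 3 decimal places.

One-vs-rest for '4': TP = diagonal; FP = other classes predicted '4'; FN = '4' predicted as other.
F1 score = 2·TP/(2·TP+FP+FN).
4: TP=20, FP=2+2+0+5+0=9, FN=1+6+4+1+4=16 → 40/65 = 0.6154

0.615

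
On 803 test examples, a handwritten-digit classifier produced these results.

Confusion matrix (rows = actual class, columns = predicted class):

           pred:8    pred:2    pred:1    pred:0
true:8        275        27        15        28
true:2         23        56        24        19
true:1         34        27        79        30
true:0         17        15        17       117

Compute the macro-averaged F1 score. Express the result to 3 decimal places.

Per-class F1 score (2·TP/(2·TP+FP+FN)):
  8: TP=275, FP=23+34+17=74, FN=27+15+28=70 → 550/694 = 0.7925
  2: TP=56, FP=27+27+15=69, FN=23+24+19=66 → 112/247 = 0.4534
  1: TP=79, FP=15+24+17=56, FN=34+27+30=91 → 158/305 = 0.5180
  0: TP=117, FP=28+19+30=77, FN=17+15+17=49 → 234/360 = 0.6500
Macro-F1 score = mean = (0.7925 + 0.4534 + 0.5180 + 0.6500) / 4 = 0.603

0.603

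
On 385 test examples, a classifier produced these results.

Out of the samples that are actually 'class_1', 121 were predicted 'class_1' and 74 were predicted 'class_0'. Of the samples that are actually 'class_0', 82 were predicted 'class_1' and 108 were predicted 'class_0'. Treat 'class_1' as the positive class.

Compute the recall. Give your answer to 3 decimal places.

Recall = TP/(TP+FN) = 121/(121+74) = 121/195 = 0.621

0.621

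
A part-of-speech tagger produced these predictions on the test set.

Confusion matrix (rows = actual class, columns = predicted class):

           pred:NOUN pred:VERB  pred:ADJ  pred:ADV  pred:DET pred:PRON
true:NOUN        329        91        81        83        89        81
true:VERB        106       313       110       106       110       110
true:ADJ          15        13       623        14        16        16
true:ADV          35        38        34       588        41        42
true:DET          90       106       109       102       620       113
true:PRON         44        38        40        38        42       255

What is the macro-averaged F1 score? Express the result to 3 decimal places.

0.568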